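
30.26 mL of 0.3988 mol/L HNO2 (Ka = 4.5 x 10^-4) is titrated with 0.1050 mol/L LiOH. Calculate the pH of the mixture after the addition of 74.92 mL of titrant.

3.62

Initial n(HNO2) = 0.3988 x 0.03026 = 0.01207 mol.
n(LiOH) added = 0.1050 x 0.07492 = 0.007867 mol, converting that many moles of HNO2 to NO2-.
Remaining n(HNO2) = 0.004201 mol; n(NO2-) = 0.007867 mol.
By Henderson-Hasselbalch, pH = pKa + log([A^-]/[HA]) = 3.35 + log(0.007867/0.004201) = 3.35 + (+0.27) = 3.62.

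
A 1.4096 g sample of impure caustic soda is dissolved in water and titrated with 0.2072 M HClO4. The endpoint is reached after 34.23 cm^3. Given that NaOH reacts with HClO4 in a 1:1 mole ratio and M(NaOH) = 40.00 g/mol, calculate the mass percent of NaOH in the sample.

n(HClO4) = 0.2072 x 0.03423 = 0.007092 mol.
n(NaOH) = 0.007092 / 1 = 0.007092 mol.
mass of NaOH = 0.007092 x 40.00 = 0.2837 g.
% purity = 0.2837 / 1.4096 x 100 = 20.1%.

20.1%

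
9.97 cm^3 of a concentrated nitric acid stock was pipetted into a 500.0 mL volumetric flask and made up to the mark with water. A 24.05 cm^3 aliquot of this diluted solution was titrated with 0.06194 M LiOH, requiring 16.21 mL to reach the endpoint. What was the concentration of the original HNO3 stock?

2.09 M

n(LiOH) = 0.06194 x 0.01621 = 0.001004 mol.
n(HNO3) in the aliquot = 0.001004 mol.
[diluted HNO3] = 0.001004 / 0.02405 = 0.04175 M.
Dilution factor = 500.0/9.970 = 50.15, so [stock] = 0.04175 x 50.15 = 2.09 M.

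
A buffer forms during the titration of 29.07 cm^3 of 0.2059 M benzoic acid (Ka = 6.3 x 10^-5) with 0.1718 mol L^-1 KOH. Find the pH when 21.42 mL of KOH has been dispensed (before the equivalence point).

Initial n(C6H5COOH) = 0.2059 x 0.02907 = 0.005986 mol.
n(KOH) added = 0.1718 x 0.02142 = 0.003680 mol, converting that many moles of C6H5COOH to C6H5COO-.
Remaining n(C6H5COOH) = 0.002306 mol; n(C6H5COO-) = 0.003680 mol.
By Henderson-Hasselbalch, pH = pKa + log([A^-]/[HA]) = 4.20 + log(0.003680/0.002306) = 4.20 + (+0.20) = 4.40.

4.40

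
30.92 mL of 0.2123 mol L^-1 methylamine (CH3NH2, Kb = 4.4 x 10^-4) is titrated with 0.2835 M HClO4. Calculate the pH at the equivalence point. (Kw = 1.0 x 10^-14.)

5.78

n(CH3NH2) = 0.2123 x 0.03092 = 0.006564 mol; V(HClO4) at equivalence = 0.006564/0.2835 = 0.02315 L.
At equivalence the base is fully converted to CH3NH3+; total volume = 0.05407 L, so [CH3NH3+] = 0.006564/0.05407 = 0.1214 M.
Ka(CH3NH3+) = Kw/Kb = 1.0e-14 / 4.4 x 10^-4 = 2.27e-11.
[H^+] = sqrt(Ka x [CH3NH3+]) = sqrt(2.27e-11 x 0.1214) = 1.66e-6 M.
pH = -log(1.66e-6) = 5.78.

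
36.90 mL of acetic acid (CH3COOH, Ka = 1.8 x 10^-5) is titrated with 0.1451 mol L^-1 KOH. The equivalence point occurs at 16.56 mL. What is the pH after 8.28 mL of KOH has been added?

4.74

8.28 mL is exactly half the equivalence volume (16.56/2), i.e. the half-equivalence point.
There, n(HA) = n(A^-), so pH = pKa = -log(1.8 x 10^-5) = 4.74.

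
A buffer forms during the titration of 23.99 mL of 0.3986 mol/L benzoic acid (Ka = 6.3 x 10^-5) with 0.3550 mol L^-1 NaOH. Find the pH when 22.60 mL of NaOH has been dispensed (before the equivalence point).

4.92

Initial n(C6H5COOH) = 0.3986 x 0.02399 = 0.009562 mol.
n(NaOH) added = 0.3550 x 0.02260 = 0.008023 mol, converting that many moles of C6H5COOH to C6H5COO-.
Remaining n(C6H5COOH) = 0.001539 mol; n(C6H5COO-) = 0.008023 mol.
By Henderson-Hasselbalch, pH = pKa + log([A^-]/[HA]) = 4.20 + log(0.008023/0.001539) = 4.20 + (+0.72) = 4.92.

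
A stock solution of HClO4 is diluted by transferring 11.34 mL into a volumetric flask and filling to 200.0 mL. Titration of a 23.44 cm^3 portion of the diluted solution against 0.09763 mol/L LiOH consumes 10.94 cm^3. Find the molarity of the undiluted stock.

0.804 M

n(LiOH) = 0.09763 x 0.01094 = 0.001068 mol.
n(HClO4) in the aliquot = 0.001068 mol.
[diluted HClO4] = 0.001068 / 0.02344 = 0.04557 M.
Dilution factor = 200.0/11.34 = 17.64, so [stock] = 0.04557 x 17.64 = 0.804 M.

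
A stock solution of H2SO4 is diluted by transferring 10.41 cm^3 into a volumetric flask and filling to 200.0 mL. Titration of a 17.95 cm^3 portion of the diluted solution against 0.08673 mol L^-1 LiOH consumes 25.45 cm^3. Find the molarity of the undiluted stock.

n(LiOH) = 0.08673 x 0.02545 = 0.002207 mol.
n(H2SO4) in the aliquot = 0.002207 x 1/2 = 0.001104 mol.
[diluted H2SO4] = 0.001104 / 0.01795 = 0.06148 M.
Dilution factor = 200.0/10.41 = 19.21, so [stock] = 0.06148 x 19.21 = 1.18 M.

1.18 M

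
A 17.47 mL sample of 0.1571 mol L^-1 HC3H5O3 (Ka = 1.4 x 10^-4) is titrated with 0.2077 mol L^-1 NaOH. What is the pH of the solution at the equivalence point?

n(HC3H5O3) = 0.1571 x 0.01747 = 0.002745 mol; V(NaOH) at equivalence = 0.002745/0.2077 = 0.01321 L.
At equivalence all the acid is converted to C3H5O3-; total volume = 0.01747 + 0.01321 = 0.03068 L, so [C3H5O3-] = 0.002745/0.03068 = 0.08945 M.
Kb = Kw/Ka = 1.0e-14 / 1.4 x 10^-4 = 7.14e-11.
[OH^-] = sqrt(Kb x [C3H5O3-]) = sqrt(7.14e-11 x 0.08945) = 2.53e-6 M.
pOH = 5.60, so pH = 14.00 - 5.60 = 8.40.

8.40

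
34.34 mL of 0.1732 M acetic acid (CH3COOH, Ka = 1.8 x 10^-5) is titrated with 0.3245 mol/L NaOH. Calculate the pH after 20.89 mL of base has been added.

n(acid) = 0.1732 x 0.03434 = 0.005948 mol; n(NaOH) added = 0.3245 x 0.02089 = 0.006779 mol.
Base is in excess by 0.006779 - 0.005948 = 0.0008311 mol in a total volume of 0.05523 L.
[OH^-] = 0.0008311/0.05523 = 0.01505 M, so pOH = 1.82 and pH = 14.00 - 1.82 = 12.18.

12.18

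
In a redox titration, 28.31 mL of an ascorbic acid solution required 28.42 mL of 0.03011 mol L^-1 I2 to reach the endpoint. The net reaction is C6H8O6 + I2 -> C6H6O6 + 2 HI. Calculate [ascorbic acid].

n(I2) = 0.03011 x 0.02842 = 0.0008557 mol.
From the balanced equation, 1 mol I2 reacts with 1 mol ascorbic acid, so n(ascorbic acid) = 0.0008557 x 1/1 = 0.0008557 mol.
[ascorbic acid] = 0.0008557 / 0.02831 L = 0.0302 M.

0.0302 M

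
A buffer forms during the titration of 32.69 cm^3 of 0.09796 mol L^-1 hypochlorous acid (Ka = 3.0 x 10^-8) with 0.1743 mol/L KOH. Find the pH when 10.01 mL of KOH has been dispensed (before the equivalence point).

Initial n(HClO) = 0.09796 x 0.03269 = 0.003202 mol.
n(KOH) added = 0.1743 x 0.01001 = 0.001745 mol, converting that many moles of HClO to ClO-.
Remaining n(HClO) = 0.001458 mol; n(ClO-) = 0.001745 mol.
By Henderson-Hasselbalch, pH = pKa + log([A^-]/[HA]) = 7.52 + log(0.001745/0.001458) = 7.52 + (+0.08) = 7.60.

7.60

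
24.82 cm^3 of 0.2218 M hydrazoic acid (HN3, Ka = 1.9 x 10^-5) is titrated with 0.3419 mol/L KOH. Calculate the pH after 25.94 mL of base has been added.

n(acid) = 0.2218 x 0.02482 = 0.005505 mol; n(KOH) added = 0.3419 x 0.02594 = 0.008869 mol.
Base is in excess by 0.008869 - 0.005505 = 0.003364 mol in a total volume of 0.05076 L.
[OH^-] = 0.003364/0.05076 = 0.06627 M, so pOH = 1.18 and pH = 14.00 - 1.18 = 12.82.

12.82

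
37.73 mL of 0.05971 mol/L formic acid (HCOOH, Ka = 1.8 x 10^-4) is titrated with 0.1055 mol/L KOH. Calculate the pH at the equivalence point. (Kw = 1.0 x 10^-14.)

n(HCOOH) = 0.05971 x 0.03773 = 0.002253 mol; V(KOH) at equivalence = 0.002253/0.1055 = 0.02135 L.
At equivalence all the acid is converted to HCOO-; total volume = 0.03773 + 0.02135 = 0.05908 L, so [HCOO-] = 0.002253/0.05908 = 0.03813 M.
Kb = Kw/Ka = 1.0e-14 / 1.8 x 10^-4 = 5.56e-11.
[OH^-] = sqrt(Kb x [HCOO-]) = sqrt(5.56e-11 x 0.03813) = 1.46e-6 M.
pOH = 5.84, so pH = 14.00 - 5.84 = 8.16.

8.16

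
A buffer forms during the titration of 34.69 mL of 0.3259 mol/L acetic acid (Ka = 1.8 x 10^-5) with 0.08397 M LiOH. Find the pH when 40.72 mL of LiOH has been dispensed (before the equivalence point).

Initial n(CH3COOH) = 0.3259 x 0.03469 = 0.01131 mol.
n(LiOH) added = 0.08397 x 0.04072 = 0.003419 mol, converting that many moles of CH3COOH to CH3COO-.
Remaining n(CH3COOH) = 0.007886 mol; n(CH3COO-) = 0.003419 mol.
By Henderson-Hasselbalch, pH = pKa + log([A^-]/[HA]) = 4.74 + log(0.003419/0.007886) = 4.74 + (-0.36) = 4.38.

4.38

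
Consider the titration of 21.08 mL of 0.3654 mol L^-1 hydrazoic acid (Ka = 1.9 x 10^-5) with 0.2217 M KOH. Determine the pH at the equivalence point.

n(HN3) = 0.3654 x 0.02108 = 0.007703 mol; V(KOH) at equivalence = 0.007703/0.2217 = 0.03474 L.
At equivalence all the acid is converted to N3-; total volume = 0.02108 + 0.03474 = 0.05582 L, so [N3-] = 0.007703/0.05582 = 0.1380 M.
Kb = Kw/Ka = 1.0e-14 / 1.9 x 10^-5 = 5.26e-10.
[OH^-] = sqrt(Kb x [N3-]) = sqrt(5.26e-10 x 0.1380) = 8.52e-6 M.
pOH = 5.07, so pH = 14.00 - 5.07 = 8.93.

8.93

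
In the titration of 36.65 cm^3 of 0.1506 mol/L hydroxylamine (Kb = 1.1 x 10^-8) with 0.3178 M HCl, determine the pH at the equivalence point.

n(NH2OH) = 0.1506 x 0.03665 = 0.005519 mol; V(HCl) at equivalence = 0.005519/0.3178 = 0.01737 L.
At equivalence the base is fully converted to NH3OH+; total volume = 0.05402 L, so [NH3OH+] = 0.005519/0.05402 = 0.1022 M.
Ka(NH3OH+) = Kw/Kb = 1.0e-14 / 1.1 x 10^-8 = 9.09e-7.
[H^+] = sqrt(Ka x [NH3OH+]) = sqrt(9.09e-7 x 0.1022) = 0.000305 M.
pH = -log(0.000305) = 3.52.

3.52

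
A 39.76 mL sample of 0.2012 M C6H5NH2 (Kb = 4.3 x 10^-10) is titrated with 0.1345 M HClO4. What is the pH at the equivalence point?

n(C6H5NH2) = 0.2012 x 0.03976 = 0.008000 mol; V(HClO4) at equivalence = 0.008000/0.1345 = 0.05948 L.
At equivalence the base is fully converted to C6H5NH3+; total volume = 0.09924 L, so [C6H5NH3+] = 0.008000/0.09924 = 0.08061 M.
Ka(C6H5NH3+) = Kw/Kb = 1.0e-14 / 4.3 x 10^-10 = 2.33e-5.
[H^+] = sqrt(Ka x [C6H5NH3+]) = sqrt(2.33e-5 x 0.08061) = 0.00137 M.
pH = -log(0.00137) = 2.86.

2.86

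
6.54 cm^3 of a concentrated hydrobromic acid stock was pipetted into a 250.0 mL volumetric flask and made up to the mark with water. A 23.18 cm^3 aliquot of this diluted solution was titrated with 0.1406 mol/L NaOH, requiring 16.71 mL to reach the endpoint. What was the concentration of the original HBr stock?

3.87 M

n(NaOH) = 0.1406 x 0.01671 = 0.002349 mol.
n(HBr) in the aliquot = 0.002349 mol.
[diluted HBr] = 0.002349 / 0.02318 = 0.1014 M.
Dilution factor = 250.0/6.540 = 38.23, so [stock] = 0.1014 x 38.23 = 3.87 M.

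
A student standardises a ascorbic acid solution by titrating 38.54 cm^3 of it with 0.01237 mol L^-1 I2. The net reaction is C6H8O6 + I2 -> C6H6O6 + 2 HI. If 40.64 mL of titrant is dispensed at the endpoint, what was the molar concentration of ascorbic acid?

n(I2) = 0.01237 x 0.04064 = 0.0005027 mol.
From the balanced equation, 1 mol I2 reacts with 1 mol ascorbic acid, so n(ascorbic acid) = 0.0005027 x 1/1 = 0.0005027 mol.
[ascorbic acid] = 0.0005027 / 0.03854 L = 0.0130 M.

0.0130 M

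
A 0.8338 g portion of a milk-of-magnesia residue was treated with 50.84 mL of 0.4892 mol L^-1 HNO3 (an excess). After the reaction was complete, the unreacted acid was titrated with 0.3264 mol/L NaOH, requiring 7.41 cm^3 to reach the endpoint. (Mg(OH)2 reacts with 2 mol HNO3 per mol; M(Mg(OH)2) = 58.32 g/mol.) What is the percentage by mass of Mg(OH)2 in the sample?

78.5%

Total n(HNO3) added = 0.4892 x 0.05084 = 0.02487 mol.
n(NaOH) used = 0.3264 x 0.007410 = 0.002419 mol, which equals the excess n(HNO3).
So n(HNO3) consumed by the sample = 0.02487 - 0.002419 = 0.02245 mol.
n(Mg(OH)2) = 0.02245 / 2 = 0.01123 mol.
mass Mg(OH)2 = 0.01123 x 58.32 = 0.6547 g, so %Mg(OH)2 = 0.6547/0.8338 x 100 = 78.5%.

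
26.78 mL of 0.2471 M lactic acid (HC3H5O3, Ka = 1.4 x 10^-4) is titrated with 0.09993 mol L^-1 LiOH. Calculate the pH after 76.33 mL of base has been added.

n(acid) = 0.2471 x 0.02678 = 0.006617 mol; n(LiOH) added = 0.09993 x 0.07633 = 0.007628 mol.
Base is in excess by 0.007628 - 0.006617 = 0.001010 mol in a total volume of 0.1031 L.
[OH^-] = 0.001010/0.1031 = 0.009798 M, so pOH = 2.01 and pH = 14.00 - 2.01 = 11.99.

11.99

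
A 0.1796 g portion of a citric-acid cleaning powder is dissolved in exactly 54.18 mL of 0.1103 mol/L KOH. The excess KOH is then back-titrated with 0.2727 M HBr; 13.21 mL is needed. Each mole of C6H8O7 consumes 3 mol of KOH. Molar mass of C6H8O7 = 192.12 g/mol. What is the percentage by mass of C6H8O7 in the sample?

84.6%

Total n(KOH) added = 0.1103 x 0.05418 = 0.005976 mol.
n(HBr) used = 0.2727 x 0.01321 = 0.003602 mol, which equals the excess n(KOH).
So n(KOH) consumed by the sample = 0.005976 - 0.003602 = 0.002374 mol.
n(C6H8O7) = 0.002374 / 3 = 0.0007912 mol.
mass C6H8O7 = 0.0007912 x 192.12 = 0.1520 g, so %C6H8O7 = 0.1520/0.1796 x 100 = 84.6%.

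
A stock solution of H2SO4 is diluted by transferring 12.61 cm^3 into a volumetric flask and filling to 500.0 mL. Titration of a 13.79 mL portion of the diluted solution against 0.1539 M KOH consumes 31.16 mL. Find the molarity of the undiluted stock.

6.89 M

n(KOH) = 0.1539 x 0.03116 = 0.004796 mol.
n(H2SO4) in the aliquot = 0.004796 x 1/2 = 0.002398 mol.
[diluted H2SO4] = 0.002398 / 0.01379 = 0.1739 M.
Dilution factor = 500.0/12.61 = 39.65, so [stock] = 0.1739 x 39.65 = 6.89 M.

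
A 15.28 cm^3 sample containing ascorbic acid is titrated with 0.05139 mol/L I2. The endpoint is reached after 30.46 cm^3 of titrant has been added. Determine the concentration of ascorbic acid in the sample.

n(I2) = 0.05139 x 0.03046 = 0.001565 mol.
From the balanced equation, 1 mol I2 reacts with 1 mol ascorbic acid, so n(ascorbic acid) = 0.001565 x 1/1 = 0.001565 mol.
[ascorbic acid] = 0.001565 / 0.01528 L = 0.102 M.

0.102 M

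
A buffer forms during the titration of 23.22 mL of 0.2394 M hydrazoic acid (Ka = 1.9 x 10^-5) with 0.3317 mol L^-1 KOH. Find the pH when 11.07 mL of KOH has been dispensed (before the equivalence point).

Initial n(HN3) = 0.2394 x 0.02322 = 0.005559 mol.
n(KOH) added = 0.3317 x 0.01107 = 0.003672 mol, converting that many moles of HN3 to N3-.
Remaining n(HN3) = 0.001887 mol; n(N3-) = 0.003672 mol.
By Henderson-Hasselbalch, pH = pKa + log([A^-]/[HA]) = 4.72 + log(0.003672/0.001887) = 4.72 + (+0.29) = 5.01.

5.01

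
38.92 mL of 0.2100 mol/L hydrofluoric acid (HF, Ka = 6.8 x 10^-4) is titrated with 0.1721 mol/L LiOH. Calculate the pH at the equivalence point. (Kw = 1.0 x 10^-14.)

n(HF) = 0.2100 x 0.03892 = 0.008173 mol; V(LiOH) at equivalence = 0.008173/0.1721 = 0.04749 L.
At equivalence all the acid is converted to F-; total volume = 0.03892 + 0.04749 = 0.08641 L, so [F-] = 0.008173/0.08641 = 0.09459 M.
Kb = Kw/Ka = 1.0e-14 / 6.8 x 10^-4 = 1.47e-11.
[OH^-] = sqrt(Kb x [F-]) = sqrt(1.47e-11 x 0.09459) = 1.18e-6 M.
pOH = 5.93, so pH = 14.00 - 5.93 = 8.07.

8.07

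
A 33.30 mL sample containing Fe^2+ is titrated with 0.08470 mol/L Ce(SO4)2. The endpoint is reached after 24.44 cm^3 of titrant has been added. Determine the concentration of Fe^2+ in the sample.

n(Ce(SO4)2) = 0.08470 x 0.02444 = 0.002070 mol.
From the balanced equation, 1 mol Ce(SO4)2 reacts with 1 mol Fe^2+, so n(Fe^2+) = 0.002070 x 1/1 = 0.002070 mol.
[Fe^2+] = 0.002070 / 0.03330 L = 0.0622 M.

0.0622 M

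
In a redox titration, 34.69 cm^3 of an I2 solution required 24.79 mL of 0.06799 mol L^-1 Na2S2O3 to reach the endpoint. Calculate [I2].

0.0243 M

n(Na2S2O3) = 0.06799 x 0.02479 = 0.001685 mol.
From the balanced equation, 2 mol Na2S2O3 reacts with 1 mol I2, so n(I2) = 0.001685 x 1/2 = 0.0008427 mol.
[I2] = 0.0008427 / 0.03469 L = 0.0243 M.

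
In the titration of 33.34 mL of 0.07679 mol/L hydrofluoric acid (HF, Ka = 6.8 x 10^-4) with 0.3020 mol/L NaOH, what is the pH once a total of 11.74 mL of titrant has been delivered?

12.34

n(acid) = 0.07679 x 0.03334 = 0.002560 mol; n(NaOH) added = 0.3020 x 0.01174 = 0.003545 mol.
Base is in excess by 0.003545 - 0.002560 = 0.0009853 mol in a total volume of 0.04508 L.
[OH^-] = 0.0009853/0.04508 = 0.02186 M, so pOH = 1.66 and pH = 14.00 - 1.66 = 12.34.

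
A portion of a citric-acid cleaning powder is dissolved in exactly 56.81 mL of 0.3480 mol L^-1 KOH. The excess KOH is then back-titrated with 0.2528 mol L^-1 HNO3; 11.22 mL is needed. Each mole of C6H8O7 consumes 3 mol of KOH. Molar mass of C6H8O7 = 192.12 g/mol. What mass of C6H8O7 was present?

Total n(KOH) added = 0.3480 x 0.05681 = 0.01977 mol.
n(HNO3) used = 0.2528 x 0.01122 = 0.002836 mol, which equals the excess n(KOH).
So n(KOH) consumed by the sample = 0.01977 - 0.002836 = 0.01693 mol.
n(C6H8O7) = 0.01693 / 3 = 0.005644 mol.
mass = 0.005644 mol x 192.12 g/mol = 1.08 g.

1.08 g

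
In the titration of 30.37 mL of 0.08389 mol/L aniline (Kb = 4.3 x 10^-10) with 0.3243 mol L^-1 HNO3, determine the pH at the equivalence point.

2.90

n(C6H5NH2) = 0.08389 x 0.03037 = 0.002548 mol; V(HNO3) at equivalence = 0.002548/0.3243 = 0.007856 L.
At equivalence the base is fully converted to C6H5NH3+; total volume = 0.03823 L, so [C6H5NH3+] = 0.002548/0.03823 = 0.06665 M.
Ka(C6H5NH3+) = Kw/Kb = 1.0e-14 / 4.3 x 10^-10 = 2.33e-5.
[H^+] = sqrt(Ka x [C6H5NH3+]) = sqrt(2.33e-5 x 0.06665) = 0.00124 M.
pH = -log(0.00124) = 2.90.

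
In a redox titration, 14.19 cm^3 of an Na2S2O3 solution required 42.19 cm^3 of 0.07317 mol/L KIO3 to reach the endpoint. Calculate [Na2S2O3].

1.31 M

n(KIO3) = 0.07317 x 0.04219 = 0.003087 mol.
From the balanced equation, 1 mol KIO3 reacts with 6 mol Na2S2O3, so n(Na2S2O3) = 0.003087 x 6/1 = 0.01852 mol.
[Na2S2O3] = 0.01852 / 0.01419 L = 1.31 M.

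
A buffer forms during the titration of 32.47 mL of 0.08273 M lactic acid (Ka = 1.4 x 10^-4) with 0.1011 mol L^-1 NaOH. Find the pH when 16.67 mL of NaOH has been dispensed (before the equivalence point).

Initial n(HC3H5O3) = 0.08273 x 0.03247 = 0.002686 mol.
n(NaOH) added = 0.1011 x 0.01667 = 0.001685 mol, converting that many moles of HC3H5O3 to C3H5O3-.
Remaining n(HC3H5O3) = 0.001001 mol; n(C3H5O3-) = 0.001685 mol.
By Henderson-Hasselbalch, pH = pKa + log([A^-]/[HA]) = 3.85 + log(0.001685/0.001001) = 3.85 + (+0.23) = 4.08.

4.08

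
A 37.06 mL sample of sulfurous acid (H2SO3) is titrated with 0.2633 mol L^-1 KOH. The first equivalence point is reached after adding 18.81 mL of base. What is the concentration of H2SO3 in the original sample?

0.134 M

n(KOH) = 0.2633 x 0.01881 = 0.004953 mol.
At the first equivalence point, 1 mol OH^- react per mol H2SO3, so n(H2SO3) = 0.004953 / 1 = 0.004953 mol.
[H2SO3] = 0.004953 / 0.03706 L = 0.134 M.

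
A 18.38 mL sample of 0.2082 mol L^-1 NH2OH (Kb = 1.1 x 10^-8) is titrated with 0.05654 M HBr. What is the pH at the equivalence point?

3.70

n(NH2OH) = 0.2082 x 0.01838 = 0.003827 mol; V(HBr) at equivalence = 0.003827/0.05654 = 0.06768 L.
At equivalence the base is fully converted to NH3OH+; total volume = 0.08606 L, so [NH3OH+] = 0.003827/0.08606 = 0.04446 M.
Ka(NH3OH+) = Kw/Kb = 1.0e-14 / 1.1 x 10^-8 = 9.09e-7.
[H^+] = sqrt(Ka x [NH3OH+]) = sqrt(9.09e-7 x 0.04446) = 0.000201 M.
pH = -log(0.000201) = 3.70.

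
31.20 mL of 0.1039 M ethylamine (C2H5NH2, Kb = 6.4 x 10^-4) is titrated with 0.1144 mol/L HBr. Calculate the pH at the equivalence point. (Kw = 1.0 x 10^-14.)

n(C2H5NH2) = 0.1039 x 0.03120 = 0.003242 mol; V(HBr) at equivalence = 0.003242/0.1144 = 0.02834 L.
At equivalence the base is fully converted to C2H5NH3+; total volume = 0.05954 L, so [C2H5NH3+] = 0.003242/0.05954 = 0.05445 M.
Ka(C2H5NH3+) = Kw/Kb = 1.0e-14 / 6.4 x 10^-4 = 1.56e-11.
[H^+] = sqrt(Ka x [C2H5NH3+]) = sqrt(1.56e-11 x 0.05445) = 9.22e-7 M.
pH = -log(9.22e-7) = 6.04.

6.04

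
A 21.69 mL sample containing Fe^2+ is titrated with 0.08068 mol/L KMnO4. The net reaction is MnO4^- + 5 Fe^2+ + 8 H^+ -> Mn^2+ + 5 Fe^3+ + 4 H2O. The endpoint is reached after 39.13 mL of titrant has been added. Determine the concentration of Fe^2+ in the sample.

0.728 M

n(KMnO4) = 0.08068 x 0.03913 = 0.003157 mol.
From the balanced equation, 1 mol KMnO4 reacts with 5 mol Fe^2+, so n(Fe^2+) = 0.003157 x 5/1 = 0.01579 mol.
[Fe^2+] = 0.01579 / 0.02169 L = 0.728 M.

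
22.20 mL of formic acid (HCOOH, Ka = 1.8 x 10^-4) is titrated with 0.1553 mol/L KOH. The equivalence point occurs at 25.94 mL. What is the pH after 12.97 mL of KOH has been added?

12.97 mL is exactly half the equivalence volume (25.94/2), i.e. the half-equivalence point.
There, n(HA) = n(A^-), so pH = pKa = -log(1.8 x 10^-4) = 3.74.

3.74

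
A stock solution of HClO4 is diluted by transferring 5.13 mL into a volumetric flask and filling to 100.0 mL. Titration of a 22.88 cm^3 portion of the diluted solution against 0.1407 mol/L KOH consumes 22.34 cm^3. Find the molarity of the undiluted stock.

2.68 M

n(KOH) = 0.1407 x 0.02234 = 0.003143 mol.
n(HClO4) in the aliquot = 0.003143 mol.
[diluted HClO4] = 0.003143 / 0.02288 = 0.1374 M.
Dilution factor = 100.0/5.130 = 19.49, so [stock] = 0.1374 x 19.49 = 2.68 M.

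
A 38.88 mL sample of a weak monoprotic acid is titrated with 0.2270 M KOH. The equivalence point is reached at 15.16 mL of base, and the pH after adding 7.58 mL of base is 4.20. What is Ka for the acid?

6.3 x 10^-5

7.58 mL is half of the equivalence volume, so this is the half-equivalence point where [HA] = [A^-].
At half-equivalence pH = pKa, so pKa = 4.20.
Ka = 10^(-4.20) = 6.3 x 10^-5.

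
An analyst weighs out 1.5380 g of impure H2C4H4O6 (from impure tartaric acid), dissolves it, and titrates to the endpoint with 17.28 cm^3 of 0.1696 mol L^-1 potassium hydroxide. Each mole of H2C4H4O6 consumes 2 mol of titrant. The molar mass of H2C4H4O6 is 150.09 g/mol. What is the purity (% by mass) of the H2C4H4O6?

14.3%

n(KOH) = 0.1696 x 0.01728 = 0.002931 mol.
n(H2C4H4O6) = 0.002931 / 2 = 0.001465 mol.
mass of H2C4H4O6 = 0.001465 x 150.09 = 0.2199 g.
% purity = 0.2199 / 1.5380 x 100 = 14.3%.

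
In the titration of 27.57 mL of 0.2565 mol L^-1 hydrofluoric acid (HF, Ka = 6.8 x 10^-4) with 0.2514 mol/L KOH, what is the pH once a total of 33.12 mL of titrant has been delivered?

n(acid) = 0.2565 x 0.02757 = 0.007072 mol; n(KOH) added = 0.2514 x 0.03312 = 0.008326 mol.
Base is in excess by 0.008326 - 0.007072 = 0.001255 mol in a total volume of 0.06069 L.
[OH^-] = 0.001255/0.06069 = 0.02067 M, so pOH = 1.68 and pH = 14.00 - 1.68 = 12.32.

12.32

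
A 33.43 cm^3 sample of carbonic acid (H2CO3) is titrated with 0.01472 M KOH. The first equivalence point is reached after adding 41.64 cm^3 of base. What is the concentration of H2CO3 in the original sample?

0.0183 M

n(KOH) = 0.01472 x 0.04164 = 0.0006129 mol.
At the first equivalence point, 1 mol OH^- react per mol H2CO3, so n(H2CO3) = 0.0006129 / 1 = 0.0006129 mol.
[H2CO3] = 0.0006129 / 0.03343 L = 0.0183 M.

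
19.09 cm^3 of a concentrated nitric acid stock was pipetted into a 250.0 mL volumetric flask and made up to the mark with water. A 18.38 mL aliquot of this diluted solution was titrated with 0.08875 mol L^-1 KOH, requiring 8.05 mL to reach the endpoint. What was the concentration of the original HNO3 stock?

0.509 M

n(KOH) = 0.08875 x 0.008050 = 0.0007144 mol.
n(HNO3) in the aliquot = 0.0007144 mol.
[diluted HNO3] = 0.0007144 / 0.01838 = 0.03887 M.
Dilution factor = 250.0/19.09 = 13.10, so [stock] = 0.03887 x 13.10 = 0.509 M.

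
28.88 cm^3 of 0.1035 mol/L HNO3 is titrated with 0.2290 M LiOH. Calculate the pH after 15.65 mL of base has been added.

n(acid) = 0.1035 x 0.02888 = 0.002989 mol; n(LiOH) added = 0.2290 x 0.01565 = 0.003584 mol.
Base is in excess by 0.003584 - 0.002989 = 0.0005948 mol in a total volume of 0.04453 L.
[OH^-] = 0.0005948/0.04453 = 0.01336 M, so pOH = 1.87 and pH = 14.00 - 1.87 = 12.13.

12.13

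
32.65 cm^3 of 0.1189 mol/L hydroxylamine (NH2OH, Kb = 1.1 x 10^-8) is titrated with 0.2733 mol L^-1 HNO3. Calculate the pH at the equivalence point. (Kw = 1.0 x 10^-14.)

3.56

n(NH2OH) = 0.1189 x 0.03265 = 0.003882 mol; V(HNO3) at equivalence = 0.003882/0.2733 = 0.01420 L.
At equivalence the base is fully converted to NH3OH+; total volume = 0.04685 L, so [NH3OH+] = 0.003882/0.04685 = 0.08285 M.
Ka(NH3OH+) = Kw/Kb = 1.0e-14 / 1.1 x 10^-8 = 9.09e-7.
[H^+] = sqrt(Ka x [NH3OH+]) = sqrt(9.09e-7 x 0.08285) = 0.000274 M.
pH = -log(0.000274) = 3.56.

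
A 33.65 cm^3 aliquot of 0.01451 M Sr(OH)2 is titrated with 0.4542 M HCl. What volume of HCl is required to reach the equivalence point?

n(Sr(OH)2) = 0.01451 mol/L x 0.03365 L = 0.0004883 mol.
The neutralisation is 1 Sr(OH)2 : 2 HCl, so n(HCl) = 0.0004883 x 2/1 = 0.0009765 mol.
V(HCl) = 0.0009765 / 0.4542 = 0.002150 L = 2.15 mL.

2.15 mL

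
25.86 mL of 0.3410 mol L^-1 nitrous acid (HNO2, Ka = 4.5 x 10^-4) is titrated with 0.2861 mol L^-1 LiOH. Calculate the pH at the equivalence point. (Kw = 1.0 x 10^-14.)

n(HNO2) = 0.3410 x 0.02586 = 0.008818 mol; V(LiOH) at equivalence = 0.008818/0.2861 = 0.03082 L.
At equivalence all the acid is converted to NO2-; total volume = 0.02586 + 0.03082 = 0.05668 L, so [NO2-] = 0.008818/0.05668 = 0.1556 M.
Kb = Kw/Ka = 1.0e-14 / 4.5 x 10^-4 = 2.22e-11.
[OH^-] = sqrt(Kb x [NO2-]) = sqrt(2.22e-11 x 0.1556) = 1.86e-6 M.
pOH = 5.73, so pH = 14.00 - 5.73 = 8.27.

8.27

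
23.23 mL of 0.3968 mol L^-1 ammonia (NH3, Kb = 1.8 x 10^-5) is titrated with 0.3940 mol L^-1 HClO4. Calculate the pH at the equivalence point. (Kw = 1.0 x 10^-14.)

4.98

n(NH3) = 0.3968 x 0.02323 = 0.009218 mol; V(HClO4) at equivalence = 0.009218/0.3940 = 0.02340 L.
At equivalence the base is fully converted to NH4+; total volume = 0.04663 L, so [NH4+] = 0.009218/0.04663 = 0.1977 M.
Ka(NH4+) = Kw/Kb = 1.0e-14 / 1.8 x 10^-5 = 5.56e-10.
[H^+] = sqrt(Ka x [NH4+]) = sqrt(5.56e-10 x 0.1977) = 1.05e-5 M.
pH = -log(1.05e-5) = 4.98.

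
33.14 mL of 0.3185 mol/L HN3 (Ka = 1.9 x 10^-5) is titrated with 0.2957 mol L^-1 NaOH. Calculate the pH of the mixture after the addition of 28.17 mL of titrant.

5.29

Initial n(HN3) = 0.3185 x 0.03314 = 0.01056 mol.
n(NaOH) added = 0.2957 x 0.02817 = 0.008330 mol, converting that many moles of HN3 to N3-.
Remaining n(HN3) = 0.002225 mol; n(N3-) = 0.008330 mol.
By Henderson-Hasselbalch, pH = pKa + log([A^-]/[HA]) = 4.72 + log(0.008330/0.002225) = 4.72 + (+0.57) = 5.29.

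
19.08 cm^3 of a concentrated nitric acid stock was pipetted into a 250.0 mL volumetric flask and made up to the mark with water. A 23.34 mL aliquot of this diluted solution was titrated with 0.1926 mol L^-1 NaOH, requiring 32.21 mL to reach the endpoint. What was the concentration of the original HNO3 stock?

n(NaOH) = 0.1926 x 0.03221 = 0.006204 mol.
n(HNO3) in the aliquot = 0.006204 mol.
[diluted HNO3] = 0.006204 / 0.02334 = 0.2658 M.
Dilution factor = 250.0/19.08 = 13.10, so [stock] = 0.2658 x 13.10 = 3.48 M.

3.48 M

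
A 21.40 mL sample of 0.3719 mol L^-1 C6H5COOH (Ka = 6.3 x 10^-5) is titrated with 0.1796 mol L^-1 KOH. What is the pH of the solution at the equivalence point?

8.64

n(C6H5COOH) = 0.3719 x 0.02140 = 0.007959 mol; V(KOH) at equivalence = 0.007959/0.1796 = 0.04431 L.
At equivalence all the acid is converted to C6H5COO-; total volume = 0.02140 + 0.04431 = 0.06571 L, so [C6H5COO-] = 0.007959/0.06571 = 0.1211 M.
Kb = Kw/Ka = 1.0e-14 / 6.3 x 10^-5 = 1.59e-10.
[OH^-] = sqrt(Kb x [C6H5COO-]) = sqrt(1.59e-10 x 0.1211) = 4.38e-6 M.
pOH = 5.36, so pH = 14.00 - 5.36 = 8.64.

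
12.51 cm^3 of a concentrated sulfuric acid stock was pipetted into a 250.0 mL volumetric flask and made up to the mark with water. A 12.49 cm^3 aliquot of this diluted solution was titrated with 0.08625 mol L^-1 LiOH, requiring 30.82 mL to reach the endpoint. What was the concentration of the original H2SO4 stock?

n(LiOH) = 0.08625 x 0.03082 = 0.002658 mol.
n(H2SO4) in the aliquot = 0.002658 x 1/2 = 0.001329 mol.
[diluted H2SO4] = 0.001329 / 0.01249 = 0.1064 M.
Dilution factor = 250.0/12.51 = 19.98, so [stock] = 0.1064 x 19.98 = 2.13 M.

2.13 M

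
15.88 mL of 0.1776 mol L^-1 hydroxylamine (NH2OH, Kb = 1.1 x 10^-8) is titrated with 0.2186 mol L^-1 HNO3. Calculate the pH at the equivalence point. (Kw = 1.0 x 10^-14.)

3.53

n(NH2OH) = 0.1776 x 0.01588 = 0.002820 mol; V(HNO3) at equivalence = 0.002820/0.2186 = 0.01290 L.
At equivalence the base is fully converted to NH3OH+; total volume = 0.02878 L, so [NH3OH+] = 0.002820/0.02878 = 0.09799 M.
Ka(NH3OH+) = Kw/Kb = 1.0e-14 / 1.1 x 10^-8 = 9.09e-7.
[H^+] = sqrt(Ka x [NH3OH+]) = sqrt(9.09e-7 x 0.09799) = 0.000298 M.
pH = -log(0.000298) = 3.53.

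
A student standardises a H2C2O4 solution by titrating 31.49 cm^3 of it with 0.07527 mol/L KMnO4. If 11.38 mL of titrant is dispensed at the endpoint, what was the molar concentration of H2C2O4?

0.0680 M

n(KMnO4) = 0.07527 x 0.01138 = 0.0008566 mol.
From the balanced equation, 2 mol KMnO4 reacts with 5 mol H2C2O4, so n(H2C2O4) = 0.0008566 x 5/2 = 0.002141 mol.
[H2C2O4] = 0.002141 / 0.03149 L = 0.0680 M.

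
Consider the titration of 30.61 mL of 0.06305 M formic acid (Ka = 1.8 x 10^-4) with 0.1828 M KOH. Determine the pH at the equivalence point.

n(HCOOH) = 0.06305 x 0.03061 = 0.001930 mol; V(KOH) at equivalence = 0.001930/0.1828 = 0.01056 L.
At equivalence all the acid is converted to HCOO-; total volume = 0.03061 + 0.01056 = 0.04117 L, so [HCOO-] = 0.001930/0.04117 = 0.04688 M.
Kb = Kw/Ka = 1.0e-14 / 1.8 x 10^-4 = 5.56e-11.
[OH^-] = sqrt(Kb x [HCOO-]) = sqrt(5.56e-11 x 0.04688) = 1.61e-6 M.
pOH = 5.79, so pH = 14.00 - 5.79 = 8.21.

8.21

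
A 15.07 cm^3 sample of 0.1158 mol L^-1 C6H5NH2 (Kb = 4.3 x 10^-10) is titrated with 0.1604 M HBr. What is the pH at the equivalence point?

2.90

n(C6H5NH2) = 0.1158 x 0.01507 = 0.001745 mol; V(HBr) at equivalence = 0.001745/0.1604 = 0.01088 L.
At equivalence the base is fully converted to C6H5NH3+; total volume = 0.02595 L, so [C6H5NH3+] = 0.001745/0.02595 = 0.06725 M.
Ka(C6H5NH3+) = Kw/Kb = 1.0e-14 / 4.3 x 10^-10 = 2.33e-5.
[H^+] = sqrt(Ka x [C6H5NH3+]) = sqrt(2.33e-5 x 0.06725) = 0.00125 M.
pH = -log(0.00125) = 2.90.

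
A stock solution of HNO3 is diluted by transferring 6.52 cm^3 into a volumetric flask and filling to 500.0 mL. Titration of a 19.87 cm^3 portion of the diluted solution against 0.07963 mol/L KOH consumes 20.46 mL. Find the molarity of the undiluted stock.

6.29 M

n(KOH) = 0.07963 x 0.02046 = 0.001629 mol.
n(HNO3) in the aliquot = 0.001629 mol.
[diluted HNO3] = 0.001629 / 0.01987 = 0.08199 M.
Dilution factor = 500.0/6.520 = 76.69, so [stock] = 0.08199 x 76.69 = 6.29 M.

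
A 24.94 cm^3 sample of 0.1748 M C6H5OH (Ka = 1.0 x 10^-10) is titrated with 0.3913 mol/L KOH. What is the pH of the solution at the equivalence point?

n(C6H5OH) = 0.1748 x 0.02494 = 0.004360 mol; V(KOH) at equivalence = 0.004360/0.3913 = 0.01114 L.
At equivalence all the acid is converted to C6H5O-; total volume = 0.02494 + 0.01114 = 0.03608 L, so [C6H5O-] = 0.004360/0.03608 = 0.1208 M.
Kb = Kw/Ka = 1.0e-14 / 1.0 x 10^-10 = 0.000100.
[OH^-] = sqrt(Kb x [C6H5O-]) = sqrt(0.000100 x 0.1208) = 0.00348 M.
pOH = 2.46, so pH = 14.00 - 2.46 = 11.54.

11.54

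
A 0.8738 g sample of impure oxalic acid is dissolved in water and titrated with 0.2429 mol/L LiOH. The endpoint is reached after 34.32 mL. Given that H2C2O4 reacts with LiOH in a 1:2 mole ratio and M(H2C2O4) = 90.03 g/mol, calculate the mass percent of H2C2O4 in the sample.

n(LiOH) = 0.2429 x 0.03432 = 0.008336 mol.
n(H2C2O4) = 0.008336 / 2 = 0.004168 mol.
mass of H2C2O4 = 0.004168 x 90.03 = 0.3753 g.
% purity = 0.3753 / 0.8738 x 100 = 42.9%.

42.9%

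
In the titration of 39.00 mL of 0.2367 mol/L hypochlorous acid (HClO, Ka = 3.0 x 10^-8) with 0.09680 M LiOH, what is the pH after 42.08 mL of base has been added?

Initial n(HClO) = 0.2367 x 0.03900 = 0.009231 mol.
n(LiOH) added = 0.09680 x 0.04208 = 0.004073 mol, converting that many moles of HClO to ClO-.
Remaining n(HClO) = 0.005158 mol; n(ClO-) = 0.004073 mol.
By Henderson-Hasselbalch, pH = pKa + log([A^-]/[HA]) = 7.52 + log(0.004073/0.005158) = 7.52 + (-0.10) = 7.42.

7.42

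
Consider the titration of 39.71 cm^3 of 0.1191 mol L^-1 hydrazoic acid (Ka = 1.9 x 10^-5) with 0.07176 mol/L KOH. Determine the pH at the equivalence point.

8.69

n(HN3) = 0.1191 x 0.03971 = 0.004729 mol; V(KOH) at equivalence = 0.004729/0.07176 = 0.06591 L.
At equivalence all the acid is converted to N3-; total volume = 0.03971 + 0.06591 = 0.1056 L, so [N3-] = 0.004729/0.1056 = 0.04478 M.
Kb = Kw/Ka = 1.0e-14 / 1.9 x 10^-5 = 5.26e-10.
[OH^-] = sqrt(Kb x [N3-]) = sqrt(5.26e-10 x 0.04478) = 4.85e-6 M.
pOH = 5.31, so pH = 14.00 - 5.31 = 8.69.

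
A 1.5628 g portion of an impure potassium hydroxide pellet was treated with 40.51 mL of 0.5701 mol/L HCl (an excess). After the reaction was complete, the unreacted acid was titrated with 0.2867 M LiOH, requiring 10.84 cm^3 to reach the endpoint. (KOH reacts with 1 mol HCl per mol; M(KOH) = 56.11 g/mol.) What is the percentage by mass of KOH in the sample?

Total n(HCl) added = 0.5701 x 0.04051 = 0.02309 mol.
n(LiOH) used = 0.2867 x 0.01084 = 0.003108 mol, which equals the excess n(HCl).
So n(HCl) consumed by the sample = 0.02309 - 0.003108 = 0.01999 mol.
n(KOH) = 0.01999 / 1 = 0.01999 mol.
mass KOH = 0.01999 x 56.11 = 1.121 g, so %KOH = 1.121/1.5628 x 100 = 71.8%.

71.8%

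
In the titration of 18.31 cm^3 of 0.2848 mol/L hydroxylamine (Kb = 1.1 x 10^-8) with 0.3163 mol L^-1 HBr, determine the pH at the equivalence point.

n(NH2OH) = 0.2848 x 0.01831 = 0.005215 mol; V(HBr) at equivalence = 0.005215/0.3163 = 0.01649 L.
At equivalence the base is fully converted to NH3OH+; total volume = 0.03480 L, so [NH3OH+] = 0.005215/0.03480 = 0.1499 M.
Ka(NH3OH+) = Kw/Kb = 1.0e-14 / 1.1 x 10^-8 = 9.09e-7.
[H^+] = sqrt(Ka x [NH3OH+]) = sqrt(9.09e-7 x 0.1499) = 0.000369 M.
pH = -log(0.000369) = 3.43.

3.43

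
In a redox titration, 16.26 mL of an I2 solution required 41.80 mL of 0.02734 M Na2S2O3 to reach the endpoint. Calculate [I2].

n(Na2S2O3) = 0.02734 x 0.04180 = 0.001143 mol.
From the balanced equation, 2 mol Na2S2O3 reacts with 1 mol I2, so n(I2) = 0.001143 x 1/2 = 0.0005714 mol.
[I2] = 0.0005714 / 0.01626 L = 0.0351 M.

0.0351 M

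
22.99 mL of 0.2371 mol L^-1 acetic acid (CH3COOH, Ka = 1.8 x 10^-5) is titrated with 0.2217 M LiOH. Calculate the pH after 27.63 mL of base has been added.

n(acid) = 0.2371 x 0.02299 = 0.005451 mol; n(LiOH) added = 0.2217 x 0.02763 = 0.006126 mol.
Base is in excess by 0.006126 - 0.005451 = 0.0006746 mol in a total volume of 0.05062 L.
[OH^-] = 0.0006746/0.05062 = 0.01333 M, so pOH = 1.88 and pH = 14.00 - 1.88 = 12.12.

12.12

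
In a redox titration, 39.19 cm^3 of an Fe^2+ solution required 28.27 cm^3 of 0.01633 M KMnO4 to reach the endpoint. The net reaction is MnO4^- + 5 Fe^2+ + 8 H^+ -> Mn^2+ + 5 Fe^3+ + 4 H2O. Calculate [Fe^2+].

0.0589 M

n(KMnO4) = 0.01633 x 0.02827 = 0.0004616 mol.
From the balanced equation, 1 mol KMnO4 reacts with 5 mol Fe^2+, so n(Fe^2+) = 0.0004616 x 5/1 = 0.002308 mol.
[Fe^2+] = 0.002308 / 0.03919 L = 0.0589 M.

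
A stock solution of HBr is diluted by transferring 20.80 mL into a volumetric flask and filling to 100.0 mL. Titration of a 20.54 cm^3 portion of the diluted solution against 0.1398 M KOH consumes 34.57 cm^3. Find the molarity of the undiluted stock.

1.13 M

n(KOH) = 0.1398 x 0.03457 = 0.004833 mol.
n(HBr) in the aliquot = 0.004833 mol.
[diluted HBr] = 0.004833 / 0.02054 = 0.2353 M.
Dilution factor = 100.0/20.80 = 4.808, so [stock] = 0.2353 x 4.808 = 1.13 M.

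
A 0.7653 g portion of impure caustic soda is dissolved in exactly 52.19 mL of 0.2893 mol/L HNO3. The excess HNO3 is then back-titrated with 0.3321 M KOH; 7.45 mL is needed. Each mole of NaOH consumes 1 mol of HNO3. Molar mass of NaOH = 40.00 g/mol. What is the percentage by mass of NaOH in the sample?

66.0%

Total n(HNO3) added = 0.2893 x 0.05219 = 0.01510 mol.
n(KOH) used = 0.3321 x 0.007450 = 0.002474 mol, which equals the excess n(HNO3).
So n(HNO3) consumed by the sample = 0.01510 - 0.002474 = 0.01262 mol.
n(NaOH) = 0.01262 / 1 = 0.01262 mol.
mass NaOH = 0.01262 x 40.00 = 0.5050 g, so %NaOH = 0.5050/0.7653 x 100 = 66.0%.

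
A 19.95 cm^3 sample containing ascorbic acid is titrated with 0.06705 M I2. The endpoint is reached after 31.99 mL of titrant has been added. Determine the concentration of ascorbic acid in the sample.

0.108 M

n(I2) = 0.06705 x 0.03199 = 0.002145 mol.
From the balanced equation, 1 mol I2 reacts with 1 mol ascorbic acid, so n(ascorbic acid) = 0.002145 x 1/1 = 0.002145 mol.
[ascorbic acid] = 0.002145 / 0.01995 L = 0.108 M.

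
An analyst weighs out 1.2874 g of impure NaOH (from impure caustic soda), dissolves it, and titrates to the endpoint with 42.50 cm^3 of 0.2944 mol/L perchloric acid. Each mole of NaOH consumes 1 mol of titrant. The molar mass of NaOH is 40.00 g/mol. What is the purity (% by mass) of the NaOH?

38.9%

n(HClO4) = 0.2944 x 0.04250 = 0.01251 mol.
n(NaOH) = 0.01251 / 1 = 0.01251 mol.
mass of NaOH = 0.01251 x 40.00 = 0.5005 g.
% purity = 0.5005 / 1.2874 x 100 = 38.9%.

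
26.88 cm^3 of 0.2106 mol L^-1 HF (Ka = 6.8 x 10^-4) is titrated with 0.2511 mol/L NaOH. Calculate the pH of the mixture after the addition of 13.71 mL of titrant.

3.36

Initial n(HF) = 0.2106 x 0.02688 = 0.005661 mol.
n(NaOH) added = 0.2511 x 0.01371 = 0.003443 mol, converting that many moles of HF to F-.
Remaining n(HF) = 0.002218 mol; n(F-) = 0.003443 mol.
By Henderson-Hasselbalch, pH = pKa + log([A^-]/[HA]) = 3.17 + log(0.003443/0.002218) = 3.17 + (+0.19) = 3.36.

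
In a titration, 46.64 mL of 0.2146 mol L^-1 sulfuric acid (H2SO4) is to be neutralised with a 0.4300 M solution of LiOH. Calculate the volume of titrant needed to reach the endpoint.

46.6 mL

n(H2SO4) = 0.2146 mol/L x 0.04664 L = 0.01001 mol.
The neutralisation is 1 H2SO4 : 2 LiOH, so n(LiOH) = 0.01001 x 2/1 = 0.02002 mol.
V(LiOH) = 0.02002 / 0.4300 = 0.04655 L = 46.6 mL.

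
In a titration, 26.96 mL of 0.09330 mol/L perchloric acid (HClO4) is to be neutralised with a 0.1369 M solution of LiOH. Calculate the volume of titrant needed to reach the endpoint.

18.4 mL

n(HClO4) = 0.09330 mol/L x 0.02696 L = 0.002515 mol.
At equivalence n(LiOH) = n(HClO4) = 0.002515 mol.
V(LiOH) = 0.002515 / 0.1369 = 0.01837 L = 18.4 mL.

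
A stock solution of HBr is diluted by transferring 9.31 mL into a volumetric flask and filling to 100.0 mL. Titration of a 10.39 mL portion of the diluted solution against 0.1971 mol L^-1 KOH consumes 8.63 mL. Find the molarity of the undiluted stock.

n(KOH) = 0.1971 x 0.008630 = 0.001701 mol.
n(HBr) in the aliquot = 0.001701 mol.
[diluted HBr] = 0.001701 / 0.01039 = 0.1637 M.
Dilution factor = 100.0/9.310 = 10.74, so [stock] = 0.1637 x 10.74 = 1.76 M.

1.76 M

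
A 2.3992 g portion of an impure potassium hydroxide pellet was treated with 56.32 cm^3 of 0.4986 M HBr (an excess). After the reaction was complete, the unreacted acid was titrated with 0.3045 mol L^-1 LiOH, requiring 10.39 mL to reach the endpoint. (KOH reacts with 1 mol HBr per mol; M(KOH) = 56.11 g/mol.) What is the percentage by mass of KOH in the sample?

Total n(HBr) added = 0.4986 x 0.05632 = 0.02808 mol.
n(LiOH) used = 0.3045 x 0.01039 = 0.003164 mol, which equals the excess n(HBr).
So n(HBr) consumed by the sample = 0.02808 - 0.003164 = 0.02492 mol.
n(KOH) = 0.02492 / 1 = 0.02492 mol.
mass KOH = 0.02492 x 56.11 = 1.398 g, so %KOH = 1.398/2.3992 x 100 = 58.3%.

58.3%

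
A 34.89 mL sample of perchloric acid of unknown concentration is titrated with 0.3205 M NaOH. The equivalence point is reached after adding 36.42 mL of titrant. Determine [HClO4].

n(NaOH) delivered = 0.3205 x 0.03642 = 0.01167 mol.
For a 1:1 reaction, n(HClO4) = 0.01167 mol.
[HClO4] = 0.01167 mol / 0.03489 L = 0.335 M.

0.335 M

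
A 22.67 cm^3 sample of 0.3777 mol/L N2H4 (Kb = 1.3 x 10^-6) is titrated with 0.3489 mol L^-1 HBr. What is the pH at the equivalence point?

4.43

n(N2H4) = 0.3777 x 0.02267 = 0.008562 mol; V(HBr) at equivalence = 0.008562/0.3489 = 0.02454 L.
At equivalence the base is fully converted to N2H5+; total volume = 0.04721 L, so [N2H5+] = 0.008562/0.04721 = 0.1814 M.
Ka(N2H5+) = Kw/Kb = 1.0e-14 / 1.3 x 10^-6 = 7.69e-9.
[H^+] = sqrt(Ka x [N2H5+]) = sqrt(7.69e-9 x 0.1814) = 3.74e-5 M.
pH = -log(3.74e-5) = 4.43.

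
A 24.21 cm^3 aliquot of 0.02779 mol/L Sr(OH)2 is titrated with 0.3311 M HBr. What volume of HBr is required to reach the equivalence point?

n(Sr(OH)2) = 0.02779 mol/L x 0.02421 L = 0.0006728 mol.
The neutralisation is 1 Sr(OH)2 : 2 HBr, so n(HBr) = 0.0006728 x 2/1 = 0.001346 mol.
V(HBr) = 0.001346 / 0.3311 = 0.004064 L = 4.06 mL.

4.06 mL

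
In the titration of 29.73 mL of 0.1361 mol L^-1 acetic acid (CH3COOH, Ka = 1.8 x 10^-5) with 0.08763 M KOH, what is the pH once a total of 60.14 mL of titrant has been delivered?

12.13

n(acid) = 0.1361 x 0.02973 = 0.004046 mol; n(KOH) added = 0.08763 x 0.06014 = 0.005270 mol.
Base is in excess by 0.005270 - 0.004046 = 0.001224 mol in a total volume of 0.08987 L.
[OH^-] = 0.001224/0.08987 = 0.01362 M, so pOH = 1.87 and pH = 14.00 - 1.87 = 12.13.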